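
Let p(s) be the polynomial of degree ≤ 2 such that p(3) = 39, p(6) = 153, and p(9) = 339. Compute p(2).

17

Forward differences of the values at s = 3, 6, 9:
  p  : 39  153  339
  Δ  : 114  186
  Δ^2: 72
The second differences are constant, confirming degree 2.
Interpolating (Newton forward form) and evaluating at s = 2 gives p(2) = 17.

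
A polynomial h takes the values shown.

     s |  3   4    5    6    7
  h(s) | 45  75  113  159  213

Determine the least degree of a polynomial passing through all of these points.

Forward differences of the values at s = 3, 4, 5, 6, 7:
  h  : 45  75  113  159  213
  Δ  : 30  38  46  54
  Δ^2: 8  8  8
  Δ^3: 0  0
  Δ^4: 0
The second differences are constant (8) and nonzero, while all higher differences vanish, so the minimal degree is 2.

2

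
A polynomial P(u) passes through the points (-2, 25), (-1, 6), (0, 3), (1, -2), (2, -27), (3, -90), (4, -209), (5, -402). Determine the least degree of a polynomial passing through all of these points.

Forward differences of the values at u = -2, -1, 0, 1, 2, 3, 4, 5:
  P  : 25  6  3  -2  -27  -90  -209  -402
  Δ  : -19  -3  -5  -25  -63  -119  -193
  Δ^2: 16  -2  -20  -38  -56  -74
  Δ^3: -18  -18  -18  -18  -18
  Δ^4: 0  0  0  0
  Δ^5: 0  0  0
  Δ^6: 0  0
  Δ^7: 0
The third differences are constant (-18) and nonzero, while all higher differences vanish, so the minimal degree is 3.

3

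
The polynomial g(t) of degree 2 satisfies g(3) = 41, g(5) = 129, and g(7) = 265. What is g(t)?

Write g(t) = at^2 + bt + c. Substituting each data point gives a linear system:
  9a + 3b + c = 41
  25a + 5b + c = 129
  49a + 7b + c = 265
Solving the system yields a = 6, b = -4, c = -1.
So g(t) = 6t^2 - 4t - 1.
Check: g(5) = 129. ✓

g(t) = 6t^2 - 4t - 1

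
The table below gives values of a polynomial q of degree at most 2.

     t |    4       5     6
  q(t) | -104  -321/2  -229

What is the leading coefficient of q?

-6

Write q(t) = at^2 + bt + c. Substituting each data point gives a linear system:
  16a + 4b + c = -104
  25a + 5b + c = -321/2
  36a + 6b + c = -229
Solving the system yields a = -6, b = -5/2, c = 2.
So q(t) = -6t² - (5/2)t + 2.
The leading coefficient is -6.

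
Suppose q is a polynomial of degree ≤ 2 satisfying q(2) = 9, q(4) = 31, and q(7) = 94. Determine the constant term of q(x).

Write q(x) = ax^2 + bx + c. Substituting each data point gives a linear system:
  4a + 2b + c = 9
  16a + 4b + c = 31
  49a + 7b + c = 94
Solving the system yields a = 2, b = -1, c = 3.
So q(x) = 2x^2 - x + 3.
The constant term is 3.

3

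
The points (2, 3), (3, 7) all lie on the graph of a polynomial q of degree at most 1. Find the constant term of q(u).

-5

Write q(u) = au + b. Substituting each data point gives a linear system:
  2a + b = 3
  3a + b = 7
Solving the system yields a = 4, b = -5.
So q(u) = 4u - 5.
The constant term is -5.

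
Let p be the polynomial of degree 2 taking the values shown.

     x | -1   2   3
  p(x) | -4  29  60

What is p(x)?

Using the Lagrange interpolation formula with nodes -1, 2, 3:
  L_0(x) = (x - 2)(x - 3) / 12
  L_1(x) = (x + 1)(x - 3) / -3
  L_2(x) = (x + 1)(x - 2) / 4
Then p(x) = -4·L_0(x) + 29·L_1(x) + 60·L_2(x).
Expanding and collecting terms gives p(x) = 5x^2 + 6x - 3.
Check: p(-1) = -4. ✓

p(x) = 5x^2 + 6x - 3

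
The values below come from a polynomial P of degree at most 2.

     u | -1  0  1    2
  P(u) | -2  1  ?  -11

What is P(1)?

-2

On equispaced nodes a degree-2 polynomial has vanishing third forward difference, so
  - P(-1) + 3·P(0) - 3·P(1) + P(2) = 0.
Substituting the known values and solving for P(1):
  -3·P(1) = 6
  P(1) = -2.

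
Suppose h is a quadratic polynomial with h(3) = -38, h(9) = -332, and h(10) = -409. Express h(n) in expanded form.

h(n) = -4n^2 - n + 1

Write h(n) = an^2 + bn + c. Substituting each data point gives a linear system:
  9a + 3b + c = -38
  81a + 9b + c = -332
  100a + 10b + c = -409
Solving the system yields a = -4, b = -1, c = 1.
So h(n) = -4n² - n + 1.
Check: h(10) = -409. ✓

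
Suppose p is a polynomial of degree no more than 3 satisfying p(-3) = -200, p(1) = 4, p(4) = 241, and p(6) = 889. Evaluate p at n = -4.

Using the Lagrange interpolation formula with nodes -3, 1, 4, 6:
  L_0(n) = (n - 1)(n - 4)(n - 6) / -252
  L_1(n) = (n + 3)(n - 4)(n - 6) / 60
  L_2(n) = (n + 3)(n - 1)(n - 6) / -42
  L_3(n) = (n + 3)(n - 1)(n - 4) / 90
Then p(n) = -200·L_0(n) + 4·L_1(n) + 241·L_2(n) + 889·L_3(n).
Expanding and collecting terms gives p(n) = 5n³ - 6n² + 4n + 1.
Evaluating at n = -4: p(-4) = -431.

-431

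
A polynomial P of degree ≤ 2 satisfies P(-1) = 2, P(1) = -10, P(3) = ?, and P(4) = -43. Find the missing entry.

The 3 known points determine the degree-2 polynomial uniquely.
Write P(x) = ax^2 + bx + c. Substituting each data point gives a linear system:
  a - b + c = 2
  a + b + c = -10
  16a + 4b + c = -43
Solving the system yields a = -1, b = -6, c = -3.
So P(x) = -x² - 6x - 3.
Then P(3) = -30.

-30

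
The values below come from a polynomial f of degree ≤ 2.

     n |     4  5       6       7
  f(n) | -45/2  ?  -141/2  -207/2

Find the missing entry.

The 3 known points determine the degree-2 polynomial uniquely.
Write f(n) = an^2 + bn + c. Substituting each data point gives a linear system:
  16a + 4b + c = -45/2
  36a + 6b + c = -141/2
  49a + 7b + c = -207/2
Solving the system yields a = -3, b = 6, c = 3/2.
So f(n) = -3n^2 + 6n + 3/2.
Then f(5) = -87/2.

-87/2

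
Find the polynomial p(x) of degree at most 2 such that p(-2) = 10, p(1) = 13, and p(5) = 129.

p(x) = 4x^2 + 5x + 4

Using the Lagrange interpolation formula with nodes -2, 1, 5:
  L_0(x) = (x - 1)(x - 5) / 21
  L_1(x) = (x + 2)(x - 5) / -12
  L_2(x) = (x + 2)(x - 1) / 28
Then p(x) = 10·L_0(x) + 13·L_1(x) + 129·L_2(x).
Expanding and collecting terms gives p(x) = 4x^2 + 5x + 4.
Check: p(-2) = 10. ✓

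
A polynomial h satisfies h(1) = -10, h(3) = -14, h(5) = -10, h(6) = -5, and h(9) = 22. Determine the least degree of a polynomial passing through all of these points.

2

Divided differences on the nodes 1, 3, 5, 6, 9:
  order 0: -10  -14  -10  -5  22
  order 1: -2  2  5  9
  order 2: 1  1  1
  order 3: 0  0
  order 4: 0
The order-2 divided differences are all 1 (nonzero) and every higher order vanishes, so the data lies on a polynomial of degree exactly 2.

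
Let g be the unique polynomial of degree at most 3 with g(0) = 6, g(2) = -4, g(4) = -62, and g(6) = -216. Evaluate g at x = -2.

16

Using the Lagrange interpolation formula with nodes 0, 2, 4, 6:
  L_0(x) = (x - 2)(x - 4)(x - 6) / -48
  L_1(x) = x(x - 4)(x - 6) / 16
  L_2(x) = x(x - 2)(x - 6) / -16
  L_3(x) = x(x - 2)(x - 4) / 48
Then g(x) = 6·L_0(x) - 4·L_1(x) - 62·L_2(x) - 216·L_3(x).
Expanding and collecting terms gives g(x) = -x^3 - x + 6.
Evaluating at x = -2: g(-2) = 16.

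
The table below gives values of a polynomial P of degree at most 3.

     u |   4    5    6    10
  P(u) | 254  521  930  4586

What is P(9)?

Using the Lagrange interpolation formula with nodes 4, 5, 6, 10:
  L_0(u) = (u - 5)(u - 6)(u - 10) / -12
  L_1(u) = (u - 4)(u - 6)(u - 10) / 5
  L_2(u) = (u - 4)(u - 5)(u - 10) / -8
  L_3(u) = (u - 4)(u - 5)(u - 6) / 120
Then P(u) = 254·L_0(u) + 521·L_1(u) + 930·L_2(u) + 4586·L_3(u).
Expanding and collecting terms gives P(u) = 5u³ - 4u² - 2u + 6.
Evaluating at u = 9: P(9) = 3309.

3309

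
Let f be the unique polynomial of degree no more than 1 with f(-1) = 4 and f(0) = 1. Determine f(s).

Write f(s) = as + b. Substituting each data point gives a linear system:
  -a + b = 4
  b = 1
Solving the system yields a = -3, b = 1.
So f(s) = -3s + 1.
Check: f(0) = 1. ✓

f(s) = -3s + 1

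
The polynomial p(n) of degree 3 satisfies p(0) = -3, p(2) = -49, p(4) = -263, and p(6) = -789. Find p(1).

-14

Write p(n) = an^3 + bn^2 + cn + d. Substituting each data point gives a linear system:
  d = -3
  8a + 4b + 2c + d = -49
  64a + 16b + 4c + d = -263
  216a + 36b + 6c + d = -789
Solving the system yields a = -3, b = -3, c = -5, d = -3.
So p(n) = -3n^3 - 3n^2 - 5n - 3.
Then p(1) = -14.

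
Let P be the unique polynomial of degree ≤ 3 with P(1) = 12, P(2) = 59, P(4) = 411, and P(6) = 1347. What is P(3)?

Using the Lagrange interpolation formula with nodes 1, 2, 4, 6:
  L_0(n) = (n - 2)(n - 4)(n - 6) / -15
  L_1(n) = (n - 1)(n - 4)(n - 6) / 8
  L_2(n) = (n - 1)(n - 2)(n - 6) / -12
  L_3(n) = (n - 1)(n - 2)(n - 4) / 40
Then P(n) = 12·L_0(n) + 59·L_1(n) + 411·L_2(n) + 1347·L_3(n).
Expanding and collecting terms gives P(n) = 6n^3 + n^2 + 2n + 3.
Evaluating at n = 3: P(3) = 180.

180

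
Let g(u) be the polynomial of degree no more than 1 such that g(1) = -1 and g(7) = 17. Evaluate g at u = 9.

Using the Lagrange interpolation formula with nodes 1, 7:
  L_0(u) = (u - 7) / -6
  L_1(u) = (u - 1) / 6
Then g(u) = -1·L_0(u) + 17·L_1(u).
Expanding and collecting terms gives g(u) = 3u - 4.
Evaluating at u = 9: g(9) = 23.

23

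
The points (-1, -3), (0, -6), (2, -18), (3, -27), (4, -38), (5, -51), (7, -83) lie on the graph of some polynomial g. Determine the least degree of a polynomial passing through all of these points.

2

Divided differences on the nodes -1, 0, 2, 3, 4, 5, 7:
  order 0: -3  -6  -18  -27  -38  -51  -83
  order 1: -3  -6  -9  -11  -13  -16
  order 2: -1  -1  -1  -1  -1
  order 3: 0  0  0  0
  order 4: 0  0  0
  order 5: 0  0
  order 6: 0
The order-2 divided differences are all -1 (nonzero) and every higher order vanishes, so the data lies on a polynomial of degree exactly 2.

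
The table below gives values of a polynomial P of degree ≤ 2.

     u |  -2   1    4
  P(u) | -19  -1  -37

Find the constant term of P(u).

Write P(u) = au^2 + bu + c. Substituting each data point gives a linear system:
  4a - 2b + c = -19
  a + b + c = -1
  16a + 4b + c = -37
Solving the system yields a = -3, b = 3, c = -1.
So P(u) = -3u^2 + 3u - 1.
The constant term is -1.

-1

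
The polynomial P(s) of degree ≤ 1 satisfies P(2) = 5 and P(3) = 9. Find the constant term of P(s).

Write P(s) = as + b. Substituting each data point gives a linear system:
  2a + b = 5
  3a + b = 9
Solving the system yields a = 4, b = -3.
So P(s) = 4s - 3.
The constant term is -3.

-3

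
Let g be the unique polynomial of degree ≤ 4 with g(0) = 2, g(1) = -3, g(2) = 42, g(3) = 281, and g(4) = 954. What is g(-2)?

Using the Lagrange interpolation formula with nodes 0, 1, 2, 3, 4:
  L_0(u) = (u - 1)(u - 2)(u - 3)(u - 4) / 24
  L_1(u) = u(u - 2)(u - 3)(u - 4) / -6
  L_2(u) = u(u - 1)(u - 3)(u - 4) / 4
  L_3(u) = u(u - 1)(u - 2)(u - 4) / -6
  L_4(u) = u(u - 1)(u - 2)(u - 3) / 24
Then g(u) = 2·L_0(u) - 3·L_1(u) + 42·L_2(u) + 281·L_3(u) + 954·L_4(u).
Expanding and collecting terms gives g(u) = 4u^4 - 3u^2 - 6u + 2.
Evaluating at u = -2: g(-2) = 66.

66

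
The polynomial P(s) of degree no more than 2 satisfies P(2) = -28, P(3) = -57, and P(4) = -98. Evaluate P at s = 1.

Forward differences of the values at s = 2, 3, 4:
  P  : -28  -57  -98
  Δ  : -29  -41
  Δ^2: -12
The second differences are constant, confirming degree 2.
Interpolating (Newton forward form) and evaluating at s = 1 gives P(1) = -11.

-11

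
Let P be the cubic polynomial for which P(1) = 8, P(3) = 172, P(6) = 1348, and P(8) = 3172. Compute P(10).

Write P(t) = at^3 + bt^2 + ct + d. Substituting each data point gives a linear system:
  a + b + c + d = 8
  27a + 9b + 3c + d = 172
  216a + 36b + 6c + d = 1348
  512a + 64b + 8c + d = 3172
Solving the system yields a = 6, b = 2, c = -4, d = 4.
So P(t) = 6t^3 + 2t^2 - 4t + 4.
Then P(10) = 6164.

6164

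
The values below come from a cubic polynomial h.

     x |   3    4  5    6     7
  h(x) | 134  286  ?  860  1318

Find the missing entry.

On equispaced nodes a degree-3 polynomial has vanishing fourth forward difference, so
  h(3) - 4·h(4) + 6·h(5) - 4·h(6) + h(7) = 0.
Substituting the known values and solving for h(5):
  6·h(5) = 3132
  h(5) = 522.

522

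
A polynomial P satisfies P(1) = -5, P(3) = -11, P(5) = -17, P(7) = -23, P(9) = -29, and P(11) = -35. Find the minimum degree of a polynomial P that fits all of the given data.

Forward differences of the values at n = 1, 3, 5, 7, 9, 11:
  P  : -5  -11  -17  -23  -29  -35
  Δ  : -6  -6  -6  -6  -6
  Δ^2: 0  0  0  0
  Δ^3: 0  0  0
  Δ^4: 0  0
  Δ^5: 0
The first differences are constant (-6) and nonzero, while all higher differences vanish, so the minimal degree is 1.

1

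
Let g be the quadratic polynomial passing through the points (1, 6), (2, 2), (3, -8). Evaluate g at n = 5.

Forward differences of the values at n = 1, 2, 3:
  g  : 6  2  -8
  Δ  : -4  -10
  Δ^2: -6
The second differences are constant, confirming degree 2.
Interpolating (Newton forward form) and evaluating at n = 5 gives g(5) = -46.

-46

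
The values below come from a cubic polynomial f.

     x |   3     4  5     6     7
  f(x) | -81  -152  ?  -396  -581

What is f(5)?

-255

The 4 known points determine the degree-3 polynomial uniquely.
Write f(x) = ax^3 + bx^2 + cx + d. Substituting each data point gives a linear system:
  27a + 9b + 3c + d = -81
  64a + 16b + 4c + d = -152
  216a + 36b + 6c + d = -396
  343a + 49b + 7c + d = -581
Solving the system yields a = -1, b = -4, c = -6, d = 0.
So f(x) = -x³ - 4x² - 6x.
Then f(5) = -255.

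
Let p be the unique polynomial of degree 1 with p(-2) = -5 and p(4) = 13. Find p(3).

10

Write p(n) = an + b. Substituting each data point gives a linear system:
  -2a + b = -5
  4a + b = 13
Solving the system yields a = 3, b = 1.
So p(n) = 3n + 1.
Then p(3) = 10.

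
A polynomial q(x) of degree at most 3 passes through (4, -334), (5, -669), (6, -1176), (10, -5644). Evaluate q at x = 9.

Write q(x) = ax^3 + bx^2 + cx + d. Substituting each data point gives a linear system:
  64a + 16b + 4c + d = -334
  125a + 25b + 5c + d = -669
  216a + 36b + 6c + d = -1176
  1000a + 100b + 10c + d = -5644
Solving the system yields a = -6, b = 4, c = -5, d = 6.
So q(x) = -6x³ + 4x² - 5x + 6.
Then q(9) = -4089.

-4089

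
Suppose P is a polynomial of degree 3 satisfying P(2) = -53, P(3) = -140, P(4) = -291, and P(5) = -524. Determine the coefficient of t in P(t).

-5

Write P(t) = at^3 + bt^2 + ct + d. Substituting each data point gives a linear system:
  8a + 4b + 2c + d = -53
  27a + 9b + 3c + d = -140
  64a + 16b + 4c + d = -291
  125a + 25b + 5c + d = -524
Solving the system yields a = -3, b = -5, c = -5, d = 1.
So P(t) = -3t^3 - 5t^2 - 5t + 1.
The coefficient of t is -5.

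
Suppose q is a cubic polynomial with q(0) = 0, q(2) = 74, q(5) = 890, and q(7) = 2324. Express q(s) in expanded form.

q(s) = 6s^3 + 5s^2 + 3s

Write q(s) = as^3 + bs^2 + cs + d. Substituting each data point gives a linear system:
  d = 0
  8a + 4b + 2c + d = 74
  125a + 25b + 5c + d = 890
  343a + 49b + 7c + d = 2324
Solving the system yields a = 6, b = 5, c = 3, d = 0.
So q(s) = 6s^3 + 5s^2 + 3s.
Check: q(2) = 74. ✓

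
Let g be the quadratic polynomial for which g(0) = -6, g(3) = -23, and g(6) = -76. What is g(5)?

Using the Lagrange interpolation formula with nodes 0, 3, 6:
  L_0(s) = (s - 3)(s - 6) / 18
  L_1(s) = s(s - 6) / -9
  L_2(s) = s(s - 3) / 18
Then g(s) = -6·L_0(s) - 23·L_1(s) - 76·L_2(s).
Expanding and collecting terms gives g(s) = -2s^2 + (1/3)s - 6.
Evaluating at s = 5: g(5) = -163/3.

-163/3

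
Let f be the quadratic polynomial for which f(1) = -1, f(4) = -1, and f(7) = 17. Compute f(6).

9

Forward differences of the values at s = 1, 4, 7:
  f  : -1  -1  17
  Δ  : 0  18
  Δ^2: 18
The second differences are constant, confirming degree 2.
Interpolating (Newton forward form) and evaluating at s = 6 gives f(6) = 9.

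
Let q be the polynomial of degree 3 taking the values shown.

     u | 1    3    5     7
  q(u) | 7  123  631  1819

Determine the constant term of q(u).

6

Write q(u) = au^3 + bu^2 + cu + d. Substituting each data point gives a linear system:
  a + b + c + d = 7
  27a + 9b + 3c + d = 123
  125a + 25b + 5c + d = 631
  343a + 49b + 7c + d = 1819
Solving the system yields a = 6, b = -5, c = 0, d = 6.
So q(u) = 6u^3 - 5u^2 + 6.
The constant term is 6.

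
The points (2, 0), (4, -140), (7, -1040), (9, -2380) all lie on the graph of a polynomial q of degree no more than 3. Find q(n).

q(n) = -4n^3 + 6n^2 + 6n - 4

Write q(n) = an^3 + bn^2 + cn + d. Substituting each data point gives a linear system:
  8a + 4b + 2c + d = 0
  64a + 16b + 4c + d = -140
  343a + 49b + 7c + d = -1040
  729a + 81b + 9c + d = -2380
Solving the system yields a = -4, b = 6, c = 6, d = -4.
So q(n) = -4n^3 + 6n^2 + 6n - 4.
Check: q(4) = -140. ✓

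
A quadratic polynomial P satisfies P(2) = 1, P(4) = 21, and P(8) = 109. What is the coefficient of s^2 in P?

2

Write P(s) = as^2 + bs + c. Substituting each data point gives a linear system:
  4a + 2b + c = 1
  16a + 4b + c = 21
  64a + 8b + c = 109
Solving the system yields a = 2, b = -2, c = -3.
So P(s) = 2s² - 2s - 3.
The leading coefficient is 2.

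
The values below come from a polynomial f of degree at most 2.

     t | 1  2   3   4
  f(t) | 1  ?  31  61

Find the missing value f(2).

11

The 3 known points determine the degree-2 polynomial uniquely.
Write f(t) = at^2 + bt + c. Substituting each data point gives a linear system:
  a + b + c = 1
  9a + 3b + c = 31
  16a + 4b + c = 61
Solving the system yields a = 5, b = -5, c = 1.
So f(t) = 5t^2 - 5t + 1.
Then f(2) = 11.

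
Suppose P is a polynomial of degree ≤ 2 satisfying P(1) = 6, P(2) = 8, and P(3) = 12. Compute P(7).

Using the Lagrange interpolation formula with nodes 1, 2, 3:
  L_0(x) = (x - 2)(x - 3) / 2
  L_1(x) = (x - 1)(x - 3) / -1
  L_2(x) = (x - 1)(x - 2) / 2
Then P(x) = 6·L_0(x) + 8·L_1(x) + 12·L_2(x).
Expanding and collecting terms gives P(x) = x^2 - x + 6.
Evaluating at x = 7: P(7) = 48.

48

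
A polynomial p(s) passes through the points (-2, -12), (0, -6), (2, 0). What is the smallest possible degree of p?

1

Forward differences of the values at s = -2, 0, 2:
  p  : -12  -6  0
  Δ  : 6  6
  Δ^2: 0
The first differences are constant (6) and nonzero, while all higher differences vanish, so the minimal degree is 1.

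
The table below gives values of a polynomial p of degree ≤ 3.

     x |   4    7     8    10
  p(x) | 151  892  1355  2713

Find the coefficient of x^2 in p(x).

-3

Write p(x) = ax^3 + bx^2 + cx + d. Substituting each data point gives a linear system:
  64a + 16b + 4c + d = 151
  343a + 49b + 7c + d = 892
  512a + 64b + 8c + d = 1355
  1000a + 100b + 10c + d = 2713
Solving the system yields a = 3, b = -3, c = 1, d = 3.
So p(x) = 3x³ - 3x² + x + 3.
The coefficient of x^2 is -3.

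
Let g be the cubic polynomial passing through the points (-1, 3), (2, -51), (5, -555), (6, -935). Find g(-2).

33

Using the Lagrange interpolation formula with nodes -1, 2, 5, 6:
  L_0(x) = (x - 2)(x - 5)(x - 6) / -126
  L_1(x) = (x + 1)(x - 5)(x - 6) / 36
  L_2(x) = (x + 1)(x - 2)(x - 6) / -18
  L_3(x) = (x + 1)(x - 2)(x - 5) / 28
Then g(x) = 3·L_0(x) - 51·L_1(x) - 555·L_2(x) - 935·L_3(x).
Expanding and collecting terms gives g(x) = -4x³ - x² - 5x - 5.
Evaluating at x = -2: g(-2) = 33.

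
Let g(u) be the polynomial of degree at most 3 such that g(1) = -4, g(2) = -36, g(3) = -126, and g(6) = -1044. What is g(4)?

Write g(u) = au^3 + bu^2 + cu + d. Substituting each data point gives a linear system:
  a + b + c + d = -4
  8a + 4b + 2c + d = -36
  27a + 9b + 3c + d = -126
  216a + 36b + 6c + d = -1044
Solving the system yields a = -5, b = 1, c = 0, d = 0.
So g(u) = -5u^3 + u^2.
Then g(4) = -304.

-304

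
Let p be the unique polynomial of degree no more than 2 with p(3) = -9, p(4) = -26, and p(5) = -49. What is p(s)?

Write p(s) = as^2 + bs + c. Substituting each data point gives a linear system:
  9a + 3b + c = -9
  16a + 4b + c = -26
  25a + 5b + c = -49
Solving the system yields a = -3, b = 4, c = 6.
So p(s) = -3s² + 4s + 6.
Check: p(4) = -26. ✓

p(s) = -3s^2 + 4s + 6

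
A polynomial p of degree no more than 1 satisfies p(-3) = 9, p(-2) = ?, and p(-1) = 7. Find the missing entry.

8

On equispaced nodes a degree-1 polynomial has vanishing second forward difference, so
  p(-3) - 2·p(-2) + p(-1) = 0.
Substituting the known values and solving for p(-2):
  -2·p(-2) = -16
  p(-2) = 8.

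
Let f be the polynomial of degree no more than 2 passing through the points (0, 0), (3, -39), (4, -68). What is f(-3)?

Write f(x) = ax^2 + bx + c. Substituting each data point gives a linear system:
  c = 0
  9a + 3b + c = -39
  16a + 4b + c = -68
Solving the system yields a = -4, b = -1, c = 0.
So f(x) = -4x^2 - x.
Then f(-3) = -33.

-33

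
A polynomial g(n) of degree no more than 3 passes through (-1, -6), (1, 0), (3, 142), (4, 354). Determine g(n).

g(n) = 6n^3 - n^2 - 3n - 2

Write g(n) = an^3 + bn^2 + cn + d. Substituting each data point gives a linear system:
  -a + b - c + d = -6
  a + b + c + d = 0
  27a + 9b + 3c + d = 142
  64a + 16b + 4c + d = 354
Solving the system yields a = 6, b = -1, c = -3, d = -2.
So g(n) = 6n^3 - n^2 - 3n - 2.
Check: g(1) = 0. ✓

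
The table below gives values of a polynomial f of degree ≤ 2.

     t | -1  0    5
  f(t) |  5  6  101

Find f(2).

Using the Lagrange interpolation formula with nodes -1, 0, 5:
  L_0(t) = t(t - 5) / 6
  L_1(t) = (t + 1)(t - 5) / -5
  L_2(t) = (t + 1)t / 30
Then f(t) = 5·L_0(t) + 6·L_1(t) + 101·L_2(t).
Expanding and collecting terms gives f(t) = 3t² + 4t + 6.
Evaluating at t = 2: f(2) = 26.

26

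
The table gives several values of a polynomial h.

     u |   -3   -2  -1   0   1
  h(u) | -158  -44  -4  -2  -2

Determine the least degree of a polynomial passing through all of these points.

3

Forward differences of the values at u = -3, -2, -1, 0, 1:
  h  : -158  -44  -4  -2  -2
  Δ  : 114  40  2  0
  Δ^2: -74  -38  -2
  Δ^3: 36  36
  Δ^4: 0
The third differences are constant (36) and nonzero, while all higher differences vanish, so the minimal degree is 3.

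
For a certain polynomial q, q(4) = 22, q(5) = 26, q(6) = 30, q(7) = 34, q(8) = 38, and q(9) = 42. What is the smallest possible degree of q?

1

Forward differences of the values at u = 4, 5, 6, 7, 8, 9:
  q  : 22  26  30  34  38  42
  Δ  : 4  4  4  4  4
  Δ^2: 0  0  0  0
  Δ^3: 0  0  0
  Δ^4: 0  0
  Δ^5: 0
The first differences are constant (4) and nonzero, while all higher differences vanish, so the minimal degree is 1.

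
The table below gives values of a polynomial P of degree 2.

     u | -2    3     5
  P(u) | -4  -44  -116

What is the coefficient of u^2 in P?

Write P(u) = au^2 + bu + c. Substituting each data point gives a linear system:
  4a - 2b + c = -4
  9a + 3b + c = -44
  25a + 5b + c = -116
Solving the system yields a = -4, b = -4, c = 4.
So P(u) = -4u² - 4u + 4.
The leading coefficient is -4.

-4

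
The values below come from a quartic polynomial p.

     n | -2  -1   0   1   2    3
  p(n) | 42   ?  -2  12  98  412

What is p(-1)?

The 5 known points determine the degree-4 polynomial uniquely.
Write p(n) = an^4 + bn^3 + cn^2 + dn + e. Substituting each data point gives a linear system:
  16a - 8b + 4c - 2d + e = 42
  e = -2
  a + b + c + d + e = 12
  16a + 8b + 4c + 2d + e = 98
  81a + 27b + 9c + 3d + e = 412
Solving the system yields a = 4, b = 2, c = 2, d = 6, e = -2.
So p(n) = 4n^4 + 2n^3 + 2n^2 + 6n - 2.
Then p(-1) = -4.

-4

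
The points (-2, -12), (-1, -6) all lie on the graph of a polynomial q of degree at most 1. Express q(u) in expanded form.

Write q(u) = au + b. Substituting each data point gives a linear system:
  -2a + b = -12
  -a + b = -6
Solving the system yields a = 6, b = 0.
So q(u) = 6u.
Check: q(-2) = -12. ✓

q(u) = 6u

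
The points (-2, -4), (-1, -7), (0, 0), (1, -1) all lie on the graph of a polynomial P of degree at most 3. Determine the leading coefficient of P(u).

Write P(u) = au^3 + bu^2 + cu + d. Substituting each data point gives a linear system:
  -8a + 4b - 2c + d = -4
  -a + b - c + d = -7
  d = 0
  a + b + c + d = -1
Solving the system yields a = -3, b = -4, c = 6, d = 0.
So P(u) = -3u^3 - 4u^2 + 6u.
The leading coefficient is -3.

-3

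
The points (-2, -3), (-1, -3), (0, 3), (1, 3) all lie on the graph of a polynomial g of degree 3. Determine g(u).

g(u) = -2u^3 - 3u^2 + 5u + 3

Write g(u) = au^3 + bu^2 + cu + d. Substituting each data point gives a linear system:
  -8a + 4b - 2c + d = -3
  -a + b - c + d = -3
  d = 3
  a + b + c + d = 3
Solving the system yields a = -2, b = -3, c = 5, d = 3.
So g(u) = -2u^3 - 3u^2 + 5u + 3.
Check: g(-2) = -3. ✓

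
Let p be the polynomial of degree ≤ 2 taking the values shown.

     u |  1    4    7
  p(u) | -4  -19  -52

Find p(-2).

-7

Using the Lagrange interpolation formula with nodes 1, 4, 7:
  L_0(u) = (u - 4)(u - 7) / 18
  L_1(u) = (u - 1)(u - 7) / -9
  L_2(u) = (u - 1)(u - 4) / 18
Then p(u) = -4·L_0(u) - 19·L_1(u) - 52·L_2(u).
Expanding and collecting terms gives p(u) = -u^2 - 3.
Evaluating at u = -2: p(-2) = -7.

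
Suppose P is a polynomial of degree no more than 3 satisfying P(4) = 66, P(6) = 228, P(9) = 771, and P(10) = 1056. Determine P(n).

P(n) = n^3 + n^2 - 5n + 6

Write P(n) = an^3 + bn^2 + cn + d. Substituting each data point gives a linear system:
  64a + 16b + 4c + d = 66
  216a + 36b + 6c + d = 228
  729a + 81b + 9c + d = 771
  1000a + 100b + 10c + d = 1056
Solving the system yields a = 1, b = 1, c = -5, d = 6.
So P(n) = n³ + n² - 5n + 6.
Check: P(9) = 771. ✓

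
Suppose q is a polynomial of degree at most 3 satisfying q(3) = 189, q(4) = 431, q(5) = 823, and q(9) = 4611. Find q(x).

q(x) = 6x^3 + 3x^2 - x + 3

Using the Lagrange interpolation formula with nodes 3, 4, 5, 9:
  L_0(x) = (x - 4)(x - 5)(x - 9) / -12
  L_1(x) = (x - 3)(x - 5)(x - 9) / 5
  L_2(x) = (x - 3)(x - 4)(x - 9) / -8
  L_3(x) = (x - 3)(x - 4)(x - 5) / 120
Then q(x) = 189·L_0(x) + 431·L_1(x) + 823·L_2(x) + 4611·L_3(x).
Expanding and collecting terms gives q(x) = 6x³ + 3x² - x + 3.
Check: q(3) = 189. ✓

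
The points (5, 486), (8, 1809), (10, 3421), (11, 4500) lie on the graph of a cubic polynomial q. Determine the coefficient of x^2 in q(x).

Write q(x) = ax^3 + bx^2 + cx + d. Substituting each data point gives a linear system:
  125a + 25b + 5c + d = 486
  512a + 64b + 8c + d = 1809
  1000a + 100b + 10c + d = 3421
  1331a + 121b + 11c + d = 4500
Solving the system yields a = 3, b = 4, c = 2, d = 1.
So q(x) = 3x^3 + 4x^2 + 2x + 1.
The coefficient of x^2 is 4.

4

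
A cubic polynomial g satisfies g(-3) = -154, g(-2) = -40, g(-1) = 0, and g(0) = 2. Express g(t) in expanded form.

Write g(t) = at^3 + bt^2 + ct + d. Substituting each data point gives a linear system:
  -27a + 9b - 3c + d = -154
  -8a + 4b - 2c + d = -40
  -a + b - c + d = 0
  d = 2
Solving the system yields a = 6, b = -1, c = -5, d = 2.
So g(t) = 6t³ - t² - 5t + 2.
Check: g(-3) = -154. ✓

g(t) = 6t^3 - t^2 - 5t + 2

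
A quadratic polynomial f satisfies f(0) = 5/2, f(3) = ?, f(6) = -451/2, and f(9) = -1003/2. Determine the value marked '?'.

-115/2

The 3 known points determine the degree-2 polynomial uniquely.
Write f(t) = at^2 + bt + c. Substituting each data point gives a linear system:
  c = 5/2
  36a + 6b + c = -451/2
  81a + 9b + c = -1003/2
Solving the system yields a = -6, b = -2, c = 5/2.
So f(t) = -6t^2 - 2t + 5/2.
Then f(3) = -115/2.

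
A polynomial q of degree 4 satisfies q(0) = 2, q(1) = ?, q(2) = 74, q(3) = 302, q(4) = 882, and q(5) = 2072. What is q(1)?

12

The 5 known points determine the degree-4 polynomial uniquely.
Write q(s) = as^4 + bs^3 + cs^2 + ds + e. Substituting each data point gives a linear system:
  e = 2
  16a + 8b + 4c + 2d + e = 74
  81a + 27b + 9c + 3d + e = 302
  256a + 64b + 16c + 4d + e = 882
  625a + 125b + 25c + 5d + e = 2072
Solving the system yields a = 3, b = 1, c = 2, d = 4, e = 2.
So q(s) = 3s^4 + s^3 + 2s^2 + 4s + 2.
Then q(1) = 12.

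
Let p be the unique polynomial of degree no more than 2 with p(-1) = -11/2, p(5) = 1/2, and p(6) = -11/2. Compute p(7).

Write p(t) = at^2 + bt + c. Substituting each data point gives a linear system:
  a - b + c = -11/2
  25a + 5b + c = 1/2
  36a + 6b + c = -11/2
Solving the system yields a = -1, b = 5, c = 1/2.
So p(t) = -t² + 5t + 1/2.
Then p(7) = -27/2.

-27/2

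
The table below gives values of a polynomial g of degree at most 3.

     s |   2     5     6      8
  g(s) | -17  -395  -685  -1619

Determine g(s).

g(s) = -3s^3 - 2s^2 + 5s + 5

Write g(s) = as^3 + bs^2 + cs + d. Substituting each data point gives a linear system:
  8a + 4b + 2c + d = -17
  125a + 25b + 5c + d = -395
  216a + 36b + 6c + d = -685
  512a + 64b + 8c + d = -1619
Solving the system yields a = -3, b = -2, c = 5, d = 5.
So g(s) = -3s^3 - 2s^2 + 5s + 5.
Check: g(2) = -17. ✓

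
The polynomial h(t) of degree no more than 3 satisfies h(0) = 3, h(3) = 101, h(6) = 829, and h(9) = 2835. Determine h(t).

h(t) = 4t^3 - t^2 - (1/3)t + 3

Write h(t) = at^3 + bt^2 + ct + d. Substituting each data point gives a linear system:
  d = 3
  27a + 9b + 3c + d = 101
  216a + 36b + 6c + d = 829
  729a + 81b + 9c + d = 2835
Solving the system yields a = 4, b = -1, c = -1/3, d = 3.
So h(t) = 4t^3 - t^2 - (1/3)t + 3.
Check: h(6) = 829. ✓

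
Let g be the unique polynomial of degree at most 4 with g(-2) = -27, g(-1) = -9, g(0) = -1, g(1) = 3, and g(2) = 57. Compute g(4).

771

Forward differences of the values at t = -2, -1, 0, 1, 2:
  g  : -27  -9  -1  3  57
  Δ  : 18  8  4  54
  Δ^2: -10  -4  50
  Δ^3: 6  54
  Δ^4: 48
The fourth differences are constant, confirming degree 4.
Interpolating (Newton forward form) and evaluating at t = 4 gives g(4) = 771.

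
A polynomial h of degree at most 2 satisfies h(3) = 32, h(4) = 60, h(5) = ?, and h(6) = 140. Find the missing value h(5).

96

The 3 known points determine the degree-2 polynomial uniquely.
Write h(u) = au^2 + bu + c. Substituting each data point gives a linear system:
  9a + 3b + c = 32
  16a + 4b + c = 60
  36a + 6b + c = 140
Solving the system yields a = 4, b = 0, c = -4.
So h(u) = 4u^2 - 4.
Then h(5) = 96.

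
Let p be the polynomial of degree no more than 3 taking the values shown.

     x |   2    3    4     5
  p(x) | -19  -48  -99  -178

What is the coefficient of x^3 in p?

-1

Write p(x) = ax^3 + bx^2 + cx + d. Substituting each data point gives a linear system:
  8a + 4b + 2c + d = -19
  27a + 9b + 3c + d = -48
  64a + 16b + 4c + d = -99
  125a + 25b + 5c + d = -178
Solving the system yields a = -1, b = -2, c = 0, d = -3.
So p(x) = -x³ - 2x² - 3.
The leading coefficient is -1.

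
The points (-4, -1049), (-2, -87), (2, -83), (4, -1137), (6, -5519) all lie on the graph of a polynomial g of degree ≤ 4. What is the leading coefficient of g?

-4

Write g(s) = as^4 + bs^3 + cs^2 + ds + e. Substituting each data point gives a linear system:
  256a - 64b + 16c - 4d + e = -1049
  16a - 8b + 4c - 2d + e = -87
  16a + 8b + 4c + 2d + e = -83
  256a + 64b + 16c + 4d + e = -1137
  1296a + 216b + 36c + 6d + e = -5519
Solving the system yields a = -4, b = -1, c = -4, d = 5, e = -5.
So g(s) = -4s^4 - s^3 - 4s^2 + 5s - 5.
The leading coefficient is -4.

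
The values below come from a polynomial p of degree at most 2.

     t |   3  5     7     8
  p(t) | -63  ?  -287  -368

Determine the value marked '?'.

The 3 known points determine the degree-2 polynomial uniquely.
Write p(t) = at^2 + bt + c. Substituting each data point gives a linear system:
  9a + 3b + c = -63
  49a + 7b + c = -287
  64a + 8b + c = -368
Solving the system yields a = -5, b = -6, c = 0.
So p(t) = -5t^2 - 6t.
Then p(5) = -155.

-155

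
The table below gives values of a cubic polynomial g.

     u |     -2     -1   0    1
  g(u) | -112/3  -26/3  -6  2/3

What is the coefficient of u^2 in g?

2

Write g(u) = au^3 + bu^2 + cu + d. Substituting each data point gives a linear system:
  -8a + 4b - 2c + d = -112/3
  -a + b - c + d = -26/3
  d = -6
  a + b + c + d = 2/3
Solving the system yields a = 5, b = 2, c = -1/3, d = -6.
So g(u) = 5u^3 + 2u^2 - (1/3)u - 6.
The coefficient of u^2 is 2.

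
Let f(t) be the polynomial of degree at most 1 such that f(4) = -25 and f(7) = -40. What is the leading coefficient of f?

-5

Write f(t) = at + b. Substituting each data point gives a linear system:
  4a + b = -25
  7a + b = -40
Solving the system yields a = -5, b = -5.
So f(t) = -5t - 5.
The leading coefficient is -5.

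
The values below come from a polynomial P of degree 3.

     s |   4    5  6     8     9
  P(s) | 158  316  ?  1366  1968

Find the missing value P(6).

The 4 known points determine the degree-3 polynomial uniquely.
Write P(s) = as^3 + bs^2 + cs + d. Substituting each data point gives a linear system:
  64a + 16b + 4c + d = 158
  125a + 25b + 5c + d = 316
  512a + 64b + 8c + d = 1366
  729a + 81b + 9c + d = 1968
Solving the system yields a = 3, b = -3, c = 2, d = 6.
So P(s) = 3s³ - 3s² + 2s + 6.
Then P(6) = 558.

558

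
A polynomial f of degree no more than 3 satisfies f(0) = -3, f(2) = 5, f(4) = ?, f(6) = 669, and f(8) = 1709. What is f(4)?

165

The 4 known points determine the degree-3 polynomial uniquely.
Write f(n) = an^3 + bn^2 + cn + d. Substituting each data point gives a linear system:
  d = -3
  8a + 4b + 2c + d = 5
  216a + 36b + 6c + d = 669
  512a + 64b + 8c + d = 1709
Solving the system yields a = 4, b = -5, c = -2, d = -3.
So f(n) = 4n³ - 5n² - 2n - 3.
Then f(4) = 165.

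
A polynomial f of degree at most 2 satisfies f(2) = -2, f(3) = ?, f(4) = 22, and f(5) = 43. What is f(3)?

7

On equispaced nodes a degree-2 polynomial has vanishing third forward difference, so
  - f(2) + 3·f(3) - 3·f(4) + f(5) = 0.
Substituting the known values and solving for f(3):
  3·f(3) = 21
  f(3) = 7.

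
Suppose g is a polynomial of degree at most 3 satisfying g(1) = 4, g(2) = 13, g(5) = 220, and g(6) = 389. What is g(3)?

Using the Lagrange interpolation formula with nodes 1, 2, 5, 6:
  L_0(u) = (u - 2)(u - 5)(u - 6) / -20
  L_1(u) = (u - 1)(u - 5)(u - 6) / 12
  L_2(u) = (u - 1)(u - 2)(u - 6) / -12
  L_3(u) = (u - 1)(u - 2)(u - 5) / 20
Then g(u) = 4·L_0(u) + 13·L_1(u) + 220·L_2(u) + 389·L_3(u).
Expanding and collecting terms gives g(u) = 2u^3 - u^2 - 2u + 5.
Evaluating at u = 3: g(3) = 44.

44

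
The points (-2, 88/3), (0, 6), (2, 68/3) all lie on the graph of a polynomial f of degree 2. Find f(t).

Write f(t) = at^2 + bt + c. Substituting each data point gives a linear system:
  4a - 2b + c = 88/3
  c = 6
  4a + 2b + c = 68/3
Solving the system yields a = 5, b = -5/3, c = 6.
So f(t) = 5t^2 - (5/3)t + 6.
Check: f(0) = 6. ✓

f(t) = 5t^2 - (5/3)t + 6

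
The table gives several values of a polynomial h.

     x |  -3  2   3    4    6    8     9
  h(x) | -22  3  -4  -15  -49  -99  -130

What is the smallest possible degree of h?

Divided differences on the nodes -3, 2, 3, 4, 6, 8, 9:
  order 0: -22  3  -4  -15  -49  -99  -130
  order 1: 5  -7  -11  -17  -25  -31
  order 2: -2  -2  -2  -2  -2
  order 3: 0  0  0  0
  order 4: 0  0  0
  order 5: 0  0
  order 6: 0
The order-2 divided differences are all -2 (nonzero) and every higher order vanishes, so the data lies on a polynomial of degree exactly 2.

2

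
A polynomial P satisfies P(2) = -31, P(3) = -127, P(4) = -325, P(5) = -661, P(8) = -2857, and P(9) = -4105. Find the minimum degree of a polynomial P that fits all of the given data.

Divided differences on the nodes 2, 3, 4, 5, 8, 9:
  order 0: -31  -127  -325  -661  -2857  -4105
  order 1: -96  -198  -336  -732  -1248
  order 2: -51  -69  -99  -129
  order 3: -6  -6  -6
  order 4: 0  0
  order 5: 0
The order-3 divided differences are all -6 (nonzero) and every higher order vanishes, so the data lies on a polynomial of degree exactly 3.

3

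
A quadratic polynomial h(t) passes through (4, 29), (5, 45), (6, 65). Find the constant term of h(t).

5

Write h(t) = at^2 + bt + c. Substituting each data point gives a linear system:
  16a + 4b + c = 29
  25a + 5b + c = 45
  36a + 6b + c = 65
Solving the system yields a = 2, b = -2, c = 5.
So h(t) = 2t^2 - 2t + 5.
The constant term is 5.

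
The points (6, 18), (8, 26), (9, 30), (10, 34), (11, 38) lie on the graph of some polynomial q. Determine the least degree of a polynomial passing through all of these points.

Divided differences on the nodes 6, 8, 9, 10, 11:
  order 0: 18  26  30  34  38
  order 1: 4  4  4  4
  order 2: 0  0  0
  order 3: 0  0
  order 4: 0
The order-1 divided differences are all 4 (nonzero) and every higher order vanishes, so the data lies on a polynomial of degree exactly 1.

1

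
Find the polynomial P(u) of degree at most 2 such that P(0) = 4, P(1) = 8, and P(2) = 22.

Write P(u) = au^2 + bu + c. Substituting each data point gives a linear system:
  c = 4
  a + b + c = 8
  4a + 2b + c = 22
Solving the system yields a = 5, b = -1, c = 4.
So P(u) = 5u^2 - u + 4.
Check: P(2) = 22. ✓

P(u) = 5u^2 - u + 4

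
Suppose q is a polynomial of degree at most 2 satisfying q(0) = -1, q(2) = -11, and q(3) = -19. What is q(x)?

Using the Lagrange interpolation formula with nodes 0, 2, 3:
  L_0(x) = (x - 2)(x - 3) / 6
  L_1(x) = x(x - 3) / -2
  L_2(x) = x(x - 2) / 3
Then q(x) = -1·L_0(x) - 11·L_1(x) - 19·L_2(x).
Expanding and collecting terms gives q(x) = -x² - 3x - 1.
Check: q(0) = -1. ✓

q(x) = -x^2 - 3x - 1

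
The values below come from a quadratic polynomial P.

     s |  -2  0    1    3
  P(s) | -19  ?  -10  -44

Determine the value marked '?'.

-5

The 3 known points determine the degree-2 polynomial uniquely.
Write P(s) = as^2 + bs + c. Substituting each data point gives a linear system:
  4a - 2b + c = -19
  a + b + c = -10
  9a + 3b + c = -44
Solving the system yields a = -4, b = -1, c = -5.
So P(s) = -4s^2 - s - 5.
Then P(0) = -5.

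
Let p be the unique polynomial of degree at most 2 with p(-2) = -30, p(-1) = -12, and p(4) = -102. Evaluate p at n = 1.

-12

Write p(n) = an^2 + bn + c. Substituting each data point gives a linear system:
  4a - 2b + c = -30
  a - b + c = -12
  16a + 4b + c = -102
Solving the system yields a = -6, b = 0, c = -6.
So p(n) = -6n^2 - 6.
Then p(1) = -12.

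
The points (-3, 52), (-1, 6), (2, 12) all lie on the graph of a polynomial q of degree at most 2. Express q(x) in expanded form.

q(x) = 5x^2 - 3x - 2

Using the Lagrange interpolation formula with nodes -3, -1, 2:
  L_0(x) = (x + 1)(x - 2) / 10
  L_1(x) = (x + 3)(x - 2) / -6
  L_2(x) = (x + 3)(x + 1) / 15
Then q(x) = 52·L_0(x) + 6·L_1(x) + 12·L_2(x).
Expanding and collecting terms gives q(x) = 5x^2 - 3x - 2.
Check: q(2) = 12. ✓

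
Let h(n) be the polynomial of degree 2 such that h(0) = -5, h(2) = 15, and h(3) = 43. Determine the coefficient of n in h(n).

-2

Write h(n) = an^2 + bn + c. Substituting each data point gives a linear system:
  c = -5
  4a + 2b + c = 15
  9a + 3b + c = 43
Solving the system yields a = 6, b = -2, c = -5.
So h(n) = 6n^2 - 2n - 5.
The coefficient of n is -2.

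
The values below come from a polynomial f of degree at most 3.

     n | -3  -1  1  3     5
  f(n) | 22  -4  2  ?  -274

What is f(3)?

On equispaced nodes a degree-3 polynomial has vanishing fourth forward difference, so
  f(-3) - 4·f(-1) + 6·f(1) - 4·f(3) + f(5) = 0.
Substituting the known values and solving for f(3):
  -4·f(3) = 224
  f(3) = -56.

-56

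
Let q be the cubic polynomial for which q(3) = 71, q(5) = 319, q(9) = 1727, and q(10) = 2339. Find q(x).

q(x) = 2x^3 + 4x^2 - 6x - 1

Using the Lagrange interpolation formula with nodes 3, 5, 9, 10:
  L_0(x) = (x - 5)(x - 9)(x - 10) / -84
  L_1(x) = (x - 3)(x - 9)(x - 10) / 40
  L_2(x) = (x - 3)(x - 5)(x - 10) / -24
  L_3(x) = (x - 3)(x - 5)(x - 9) / 35
Then q(x) = 71·L_0(x) + 319·L_1(x) + 1727·L_2(x) + 2339·L_3(x).
Expanding and collecting terms gives q(x) = 2x^3 + 4x^2 - 6x - 1.
Check: q(10) = 2339. ✓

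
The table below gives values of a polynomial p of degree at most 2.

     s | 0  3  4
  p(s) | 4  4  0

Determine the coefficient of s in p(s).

3

Write p(s) = as^2 + bs + c. Substituting each data point gives a linear system:
  c = 4
  9a + 3b + c = 4
  16a + 4b + c = 0
Solving the system yields a = -1, b = 3, c = 4.
So p(s) = -s² + 3s + 4.
The coefficient of s is 3.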